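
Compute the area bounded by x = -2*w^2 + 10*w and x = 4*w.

Both boundary curves give x as a function of w, so integrate with respect to w. Setting them equal: -2*w^2 + 6*w = 0, i.e. -2*w*(w - 3) = 0, so they meet at w = 0, 3.
For w in [0, 3], x = -2*w^2 + 10*w is on the right; area = ∫[0,3] (-2*w^2 + 6*w) dw = 9.

9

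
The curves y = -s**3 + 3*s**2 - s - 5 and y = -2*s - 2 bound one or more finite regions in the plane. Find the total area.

8

Set the curves equal: -s**3 + 3*s**2 - s - 5 = -2*s - 2, so -s**3 + 3*s**2 + s - 3 = 0, which factors as -(s - 3)*(s - 1)*(s + 1) = 0. The curves meet at s = -1, 1, 3.
On [-1, 1], y = -2*s - 2 is on top; that piece has area ∫[-1,1] (-(-s**3 + 3*s**2 + s - 3)) ds = 4.
On [1, 3], y = -s**3 + 3*s**2 - s - 5 is on top; that piece has area ∫[1,3] (-s**3 + 3*s**2 + s - 3) ds = 4.
Total enclosed area = 4 + 4 = 8.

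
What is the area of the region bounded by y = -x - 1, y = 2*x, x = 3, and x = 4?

23/2

On [3, 4], (-x - 1) - (2*x) = -3*x - 1 is ≤ 0 throughout, so the area is a single integral of |-3*x - 1|.
∫[3,4] (-3*x - 1) dx = -23/2; the area of that piece is 23/2.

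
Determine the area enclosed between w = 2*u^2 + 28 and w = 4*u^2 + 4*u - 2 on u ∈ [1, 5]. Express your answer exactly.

The difference (2*u^2 + 28) - (4*u^2 + 4*u - 2) = -2*u^2 - 4*u + 30 changes sign at u = 3 inside [1, 5], so split the integral there.
∫[1,3] (-2*u^2 - 4*u + 30) du = 80/3.
∫[3,5] (-2*u^2 - 4*u + 30) du = -112/3; the area of that piece is 112/3.
Total area = 80/3 + 112/3 = 64.

64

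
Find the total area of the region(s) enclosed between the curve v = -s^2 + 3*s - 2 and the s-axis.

The curve meets the s-axis where -s^2 + 3*s - 2 = 0, i.e. -(s - 2)*(s - 1) = 0, at s = 1, 2.
On [1, 2] the curve lies above the axis; ∫[1,2] (-s^2 + 3*s - 2) ds = 1/6, giving area 1/6.

1/6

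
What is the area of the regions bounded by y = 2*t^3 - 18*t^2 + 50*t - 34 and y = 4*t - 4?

16

Set the curves equal: 2*t^3 - 18*t^2 + 50*t - 34 = 4*t - 4, so 2*t^3 - 18*t^2 + 46*t - 30 = 0, which factors as 2*(t - 5)*(t - 3)*(t - 1) = 0. The curves meet at t = 1, 3, 5.
On [1, 3], y = 2*t^3 - 18*t^2 + 50*t - 34 is on top; that piece has area ∫[1,3] (2*t^3 - 18*t^2 + 46*t - 30) dt = 8.
On [3, 5], y = 4*t - 4 is on top; that piece has area ∫[3,5] (-(2*t^3 - 18*t^2 + 46*t - 30)) dt = 8.
Total enclosed area = 8 + 8 = 16.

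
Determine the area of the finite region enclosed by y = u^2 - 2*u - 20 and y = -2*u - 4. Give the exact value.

256/3

Set the curves equal: u^2 - 2*u - 20 = -2*u - 4, so u^2 - 16 = 0, which factors as (u - 4)*(u + 4) = 0. The curves meet at u = -4, 4.
On [-4, 4], y = -2*u - 4 is on top; that piece has area ∫[-4,4] (-(u^2 - 16)) du = 256/3.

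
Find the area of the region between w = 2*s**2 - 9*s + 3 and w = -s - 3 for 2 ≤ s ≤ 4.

4

The difference (2*s**2 - 9*s + 3) - (-s - 3) = 2*s**2 - 8*s + 6 changes sign at s = 3 inside [2, 4], so split the integral there.
∫[2,3] (2*s**2 - 8*s + 6) ds = -4/3; the area of that piece is 4/3.
∫[3,4] (2*s**2 - 8*s + 6) ds = 8/3.
Total area = 4/3 + 8/3 = 4.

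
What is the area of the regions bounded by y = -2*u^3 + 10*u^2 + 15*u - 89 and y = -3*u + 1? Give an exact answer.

Set the curves equal: -2*u^3 + 10*u^2 + 15*u - 89 = -3*u + 1, so -2*u^3 + 10*u^2 + 18*u - 90 = 0, which factors as -2*(u - 5)*(u - 3)*(u + 3) = 0. The curves meet at u = -3, 3, 5.
On [-3, 3], y = -3*u + 1 is on top; that piece has area ∫[-3,3] (-(-2*u^3 + 10*u^2 + 18*u - 90)) du = 360.
On [3, 5], y = -2*u^3 + 10*u^2 + 15*u - 89 is on top; that piece has area ∫[3,5] (-2*u^3 + 10*u^2 + 18*u - 90) du = 56/3.
Total enclosed area = 360 + 56/3 = 1136/3.

1136/3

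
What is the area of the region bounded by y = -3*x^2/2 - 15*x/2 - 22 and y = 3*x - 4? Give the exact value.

1/4

Set the curves equal: -3*x^2/2 - 15*x/2 - 22 = 3*x - 4, so -3*x^2/2 - 21*x/2 - 18 = 0, which factors as -3*(x + 3)*(x + 4)/2 = 0. The curves meet at x = -4, -3.
On [-4, -3], y = -3*x^2/2 - 15*x/2 - 22 is on top; that piece has area ∫[-4,-3] (-3*x^2/2 - 21*x/2 - 18) dx = 1/4.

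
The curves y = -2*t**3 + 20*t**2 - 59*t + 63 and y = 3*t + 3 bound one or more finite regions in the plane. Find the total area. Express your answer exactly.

37/6

Set the curves equal: -2*t**3 + 20*t**2 - 59*t + 63 = 3*t + 3, so -2*t**3 + 20*t**2 - 62*t + 60 = 0, which factors as -2*(t - 5)*(t - 3)*(t - 2) = 0. The curves meet at t = 2, 3, 5.
On [2, 3], y = 3*t + 3 is on top; that piece has area ∫[2,3] (-(-2*t**3 + 20*t**2 - 62*t + 60)) dt = 5/6.
On [3, 5], y = -2*t**3 + 20*t**2 - 59*t + 63 is on top; that piece has area ∫[3,5] (-2*t**3 + 20*t**2 - 62*t + 60) dt = 16/3.
Total enclosed area = 5/6 + 16/3 = 37/6.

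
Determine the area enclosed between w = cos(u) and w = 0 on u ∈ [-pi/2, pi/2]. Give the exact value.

2

On [-pi/2, pi/2], (cos(u)) - (0) = cos(u) is ≥ 0 throughout, so the area is a single integral of |cos(u)|.
∫[-pi/2,pi/2] (cos(u)) du = 2.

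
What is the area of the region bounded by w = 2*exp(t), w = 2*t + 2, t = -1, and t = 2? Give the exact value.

On [-1, 2], (2*exp(t)) - (2*t + 2) = -2*t + 2*exp(t) - 2 is ≥ 0 throughout, so the area is a single integral of |-2*t + 2*exp(t) - 2|.
∫[-1,2] (-2*t + 2*exp(t) - 2) dt = -9 - 2*exp(-1) + 2*exp(2).

-9 - 2*exp(-1) + 2*exp(2)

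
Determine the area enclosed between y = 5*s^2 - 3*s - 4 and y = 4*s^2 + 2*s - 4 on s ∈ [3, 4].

31/6

On [3, 4], (5*s^2 - 3*s - 4) - (4*s^2 + 2*s - 4) = s^2 - 5*s is ≤ 0 throughout, so the area is a single integral of |s^2 - 5*s|.
∫[3,4] (s^2 - 5*s) ds = -31/6; the area of that piece is 31/6.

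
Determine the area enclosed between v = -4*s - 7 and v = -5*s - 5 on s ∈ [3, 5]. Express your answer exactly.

On [3, 5], (-4*s - 7) - (-5*s - 5) = s - 2 is ≥ 0 throughout, so the area is a single integral of |s - 2|.
∫[3,5] (s - 2) ds = 4.

4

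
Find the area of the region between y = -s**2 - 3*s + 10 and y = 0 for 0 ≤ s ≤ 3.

The difference (-s**2 - 3*s + 10) - (0) = -s**2 - 3*s + 10 changes sign at s = 2 inside [0, 3], so split the integral there.
∫[0,2] (-s**2 - 3*s + 10) ds = 34/3.
∫[2,3] (-s**2 - 3*s + 10) ds = -23/6; the area of that piece is 23/6.
Total area = 34/3 + 23/6 = 91/6.

91/6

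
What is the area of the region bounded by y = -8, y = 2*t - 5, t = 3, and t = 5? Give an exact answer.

On [3, 5], (-8) - (2*t - 5) = -2*t - 3 is ≤ 0 throughout, so the area is a single integral of |-2*t - 3|.
∫[3,5] (-2*t - 3) dt = -22; the area of that piece is 22.

22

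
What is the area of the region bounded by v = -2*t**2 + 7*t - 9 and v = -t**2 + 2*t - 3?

Set the curves equal: -2*t**2 + 7*t - 9 = -t**2 + 2*t - 3, so -t**2 + 5*t - 6 = 0, which factors as -(t - 3)*(t - 2) = 0. The curves meet at t = 2, 3.
On [2, 3], v = -2*t**2 + 7*t - 9 is on top; that piece has area ∫[2,3] (-t**2 + 5*t - 6) dt = 1/6.

1/6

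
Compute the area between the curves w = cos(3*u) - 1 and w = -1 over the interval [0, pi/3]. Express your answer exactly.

2/3

The difference (cos(3*u) - 1) - (-1) = cos(3*u) changes sign at u = pi/6 inside [0, pi/3], so split the integral there.
∫[0,pi/6] (cos(3*u)) du = 1/3.
∫[pi/6,pi/3] (cos(3*u)) du = -1/3; the area of that piece is 1/3.
Total area = 1/3 + 1/3 = 2/3.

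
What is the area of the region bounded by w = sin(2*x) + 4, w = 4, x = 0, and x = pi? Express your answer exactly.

The difference (sin(2*x) + 4) - (4) = sin(2*x) changes sign at x = pi/2 inside [0, pi], so split the integral there.
∫[0,pi/2] (sin(2*x)) dx = 1.
∫[pi/2,pi] (sin(2*x)) dx = -1; the area of that piece is 1.
Total area = 1 + 1 = 2.

2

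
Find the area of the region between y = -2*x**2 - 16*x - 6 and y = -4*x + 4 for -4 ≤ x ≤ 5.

306

The difference (-2*x**2 - 16*x - 6) - (-4*x + 4) = -2*x**2 - 12*x - 10 changes sign at x = -1 inside [-4, 5], so split the integral there.
∫[-4,-1] (-2*x**2 - 12*x - 10) dx = 18.
∫[-1,5] (-2*x**2 - 12*x - 10) dx = -288; the area of that piece is 288.
Total area = 18 + 288 = 306.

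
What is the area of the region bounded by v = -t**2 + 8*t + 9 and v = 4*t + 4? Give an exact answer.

Set the curves equal: -t**2 + 8*t + 9 = 4*t + 4, so -t**2 + 4*t + 5 = 0, which factors as -(t - 5)*(t + 1) = 0. The curves meet at t = -1, 5.
On [-1, 5], v = -t**2 + 8*t + 9 is on top; that piece has area ∫[-1,5] (-t**2 + 4*t + 5) dt = 36.

36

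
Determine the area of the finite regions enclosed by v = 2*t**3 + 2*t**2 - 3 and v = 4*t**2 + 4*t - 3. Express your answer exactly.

37/6

Set the curves equal: 2*t**3 + 2*t**2 - 3 = 4*t**2 + 4*t - 3, so 2*t**3 - 2*t**2 - 4*t = 0, which factors as 2*t*(t - 2)*(t + 1) = 0. The curves meet at t = -1, 0, 2.
On [-1, 0], v = 2*t**3 + 2*t**2 - 3 is on top; that piece has area ∫[-1,0] (2*t**3 - 2*t**2 - 4*t) dt = 5/6.
On [0, 2], v = 4*t**2 + 4*t - 3 is on top; that piece has area ∫[0,2] (-(2*t**3 - 2*t**2 - 4*t)) dt = 16/3.
Total enclosed area = 5/6 + 16/3 = 37/6.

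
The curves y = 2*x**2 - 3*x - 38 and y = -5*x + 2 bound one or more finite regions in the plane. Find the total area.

Set the curves equal: 2*x**2 - 3*x - 38 = -5*x + 2, so 2*x**2 + 2*x - 40 = 0, which factors as 2*(x - 4)*(x + 5) = 0. The curves meet at x = -5, 4.
On [-5, 4], y = -5*x + 2 is on top; that piece has area ∫[-5,4] (-(2*x**2 + 2*x - 40)) dx = 243.

243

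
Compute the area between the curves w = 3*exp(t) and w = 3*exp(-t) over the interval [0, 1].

-6 + 3*exp(-1) + 3*exp(1)

On [0, 1], (3*exp(t)) - (3*exp(-t)) = 3*exp(t) - 3*exp(-t) is ≥ 0 throughout, so the area is a single integral of |3*exp(t) - 3*exp(-t)|.
∫[0,1] (3*exp(t) - 3*exp(-t)) dt = -6 + 3*exp(-1) + 3*exp(1).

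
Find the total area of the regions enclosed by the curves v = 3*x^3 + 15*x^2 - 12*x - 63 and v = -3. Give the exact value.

937/4

Set the curves equal: 3*x^3 + 15*x^2 - 12*x - 63 = -3, so 3*x^3 + 15*x^2 - 12*x - 60 = 0, which factors as 3*(x - 2)*(x + 2)*(x + 5) = 0. The curves meet at x = -5, -2, 2.
On [-5, -2], v = 3*x^3 + 15*x^2 - 12*x - 63 is on top; that piece has area ∫[-5,-2] (3*x^3 + 15*x^2 - 12*x - 60) dx = 297/4.
On [-2, 2], v = -3 is on top; that piece has area ∫[-2,2] (-(3*x^3 + 15*x^2 - 12*x - 60)) dx = 160.
Total enclosed area = 297/4 + 160 = 937/4.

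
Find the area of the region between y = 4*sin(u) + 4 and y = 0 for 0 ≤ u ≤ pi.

8 + 4*pi

On [0, pi], (4*sin(u) + 4) - (0) = 4*sin(u) + 4 is ≥ 0 throughout, so the area is a single integral of |4*sin(u) + 4|.
∫[0,pi] (4*sin(u) + 4) du = 8 + 4*pi.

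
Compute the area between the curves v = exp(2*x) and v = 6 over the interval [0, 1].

The difference (exp(2*x)) - (6) = exp(2*x) - 6 changes sign at x = log(6)/2 inside [0, 1], so split the integral there.
∫[0,log(6)/2] (exp(2*x) - 6) dx = 5/2 - log(216); the area of that piece is -5/2 + log(216).
∫[log(6)/2,1] (exp(2*x) - 6) dx = -9 + exp(2)/2 + 3*log(6).
Total area = (-5/2 + log(216)) + (-9 + exp(2)/2 + 3*log(6)) = -23/2 + exp(2)/2 + 6*log(6).

-23/2 + exp(2)/2 + 6*log(6)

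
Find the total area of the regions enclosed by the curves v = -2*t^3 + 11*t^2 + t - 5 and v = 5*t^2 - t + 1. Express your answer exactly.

16

Set the curves equal: -2*t^3 + 11*t^2 + t - 5 = 5*t^2 - t + 1, so -2*t^3 + 6*t^2 + 2*t - 6 = 0, which factors as -2*(t - 3)*(t - 1)*(t + 1) = 0. The curves meet at t = -1, 1, 3.
On [-1, 1], v = 5*t^2 - t + 1 is on top; that piece has area ∫[-1,1] (-(-2*t^3 + 6*t^2 + 2*t - 6)) dt = 8.
On [1, 3], v = -2*t^3 + 11*t^2 + t - 5 is on top; that piece has area ∫[1,3] (-2*t^3 + 6*t^2 + 2*t - 6) dt = 8.
Total enclosed area = 8 + 8 = 16.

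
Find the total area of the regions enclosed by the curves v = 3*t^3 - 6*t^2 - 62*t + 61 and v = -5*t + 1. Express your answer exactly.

Set the curves equal: 3*t^3 - 6*t^2 - 62*t + 61 = -5*t + 1, so 3*t^3 - 6*t^2 - 57*t + 60 = 0, which factors as 3*(t - 5)*(t - 1)*(t + 4) = 0. The curves meet at t = -4, 1, 5.
On [-4, 1], v = 3*t^3 - 6*t^2 - 62*t + 61 is on top; that piece has area ∫[-4,1] (3*t^3 - 6*t^2 - 57*t + 60) dt = 1625/4.
On [1, 5], v = -5*t + 1 is on top; that piece has area ∫[1,5] (-(3*t^3 - 6*t^2 - 57*t + 60)) dt = 224.
Total enclosed area = 1625/4 + 224 = 2521/4.

2521/4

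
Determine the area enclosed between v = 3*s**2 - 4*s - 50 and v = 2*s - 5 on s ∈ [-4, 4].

The difference (3*s**2 - 4*s - 50) - (2*s - 5) = 3*s**2 - 6*s - 45 changes sign at s = -3 inside [-4, 4], so split the integral there.
∫[-4,-3] (3*s**2 - 6*s - 45) ds = 13.
∫[-3,4] (3*s**2 - 6*s - 45) ds = -245; the area of that piece is 245.
Total area = 13 + 245 = 258.

258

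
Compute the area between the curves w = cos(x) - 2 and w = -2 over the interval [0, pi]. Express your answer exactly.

The difference (cos(x) - 2) - (-2) = cos(x) changes sign at x = pi/2 inside [0, pi], so split the integral there.
∫[0,pi/2] (cos(x)) dx = 1.
∫[pi/2,pi] (cos(x)) dx = -1; the area of that piece is 1.
Total area = 1 + 1 = 2.

2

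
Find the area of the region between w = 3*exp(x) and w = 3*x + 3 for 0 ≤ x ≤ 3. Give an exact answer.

On [0, 3], (3*exp(x)) - (3*x + 3) = -3*x + 3*exp(x) - 3 is ≥ 0 throughout, so the area is a single integral of |-3*x + 3*exp(x) - 3|.
∫[0,3] (-3*x + 3*exp(x) - 3) dx = -51/2 + 3*exp(3).

-51/2 + 3*exp(3)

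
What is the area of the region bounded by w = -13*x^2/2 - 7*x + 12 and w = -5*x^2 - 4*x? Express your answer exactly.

54

Set the curves equal: -13*x^2/2 - 7*x + 12 = -5*x^2 - 4*x, so -3*x^2/2 - 3*x + 12 = 0, which factors as -3*(x - 2)*(x + 4)/2 = 0. The curves meet at x = -4, 2.
On [-4, 2], w = -13*x^2/2 - 7*x + 12 is on top; that piece has area ∫[-4,2] (-3*x^2/2 - 3*x + 12) dx = 54.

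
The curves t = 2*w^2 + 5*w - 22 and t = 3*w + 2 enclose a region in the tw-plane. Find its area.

Both boundary curves give t as a function of w, so integrate with respect to w. Setting them equal: 2*w^2 + 2*w - 24 = 0, i.e. 2*(w - 3)*(w + 4) = 0, so they meet at w = -4, 3.
For w in [-4, 3], t = 2*w^2 + 5*w - 22 is on the left; area = ∫[-4,3] (-(2*w^2 + 2*w - 24)) dw = 343/3.

343/3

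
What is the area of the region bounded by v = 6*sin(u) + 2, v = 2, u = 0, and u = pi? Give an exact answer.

12

On [0, pi], (6*sin(u) + 2) - (2) = 6*sin(u) is ≥ 0 throughout, so the area is a single integral of |6*sin(u)|.
∫[0,pi] (6*sin(u)) du = 12.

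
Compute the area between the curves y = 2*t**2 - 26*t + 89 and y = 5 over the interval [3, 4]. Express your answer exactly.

53/3

On [3, 4], (2*t**2 - 26*t + 89) - (5) = 2*t**2 - 26*t + 84 is ≥ 0 throughout, so the area is a single integral of |2*t**2 - 26*t + 84|.
∫[3,4] (2*t**2 - 26*t + 84) dt = 53/3.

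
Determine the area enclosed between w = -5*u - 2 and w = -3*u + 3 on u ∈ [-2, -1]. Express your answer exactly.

2

On [-2, -1], (-5*u - 2) - (-3*u + 3) = -2*u - 5 is ≤ 0 throughout, so the area is a single integral of |-2*u - 5|.
∫[-2,-1] (-2*u - 5) du = -2; the area of that piece is 2.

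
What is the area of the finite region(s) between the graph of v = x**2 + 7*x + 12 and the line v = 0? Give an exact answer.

The curve meets the x-axis where x**2 + 7*x + 12 = 0, i.e. (x + 3)*(x + 4) = 0, at x = -4, -3.
On [-4, -3] the curve lies below the axis; ∫[-4,-3] (x**2 + 7*x + 12) dx = -1/6, giving area 1/6.

1/6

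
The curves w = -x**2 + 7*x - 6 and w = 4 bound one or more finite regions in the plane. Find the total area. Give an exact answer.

9/2

Set the curves equal: -x**2 + 7*x - 6 = 4, so -x**2 + 7*x - 10 = 0, which factors as -(x - 5)*(x - 2) = 0. The curves meet at x = 2, 5.
On [2, 5], w = -x**2 + 7*x - 6 is on top; that piece has area ∫[2,5] (-x**2 + 7*x - 10) dx = 9/2.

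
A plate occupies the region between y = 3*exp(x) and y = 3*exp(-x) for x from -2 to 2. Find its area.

The difference (3*exp(x)) - (3*exp(-x)) = 3*exp(x) - 3*exp(-x) changes sign at x = 0 inside [-2, 2], so split the integral there.
∫[-2,0] (3*exp(x) - 3*exp(-x)) dx = -3*exp(2) - 3*exp(-2) + 6; the area of that piece is -6 + 3*exp(-2) + 3*exp(2).
∫[0,2] (3*exp(x) - 3*exp(-x)) dx = -6 + 3*exp(-2) + 3*exp(2).
Total area = (-6 + 3*exp(-2) + 3*exp(2)) + (-6 + 3*exp(-2) + 3*exp(2)) = -12 + 6*exp(-2) + 6*exp(2).

-12 + 6*exp(-2) + 6*exp(2)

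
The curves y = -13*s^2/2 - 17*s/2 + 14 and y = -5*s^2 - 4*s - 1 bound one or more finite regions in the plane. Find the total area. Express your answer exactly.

Set the curves equal: -13*s^2/2 - 17*s/2 + 14 = -5*s^2 - 4*s - 1, so -3*s^2/2 - 9*s/2 + 15 = 0, which factors as -3*(s - 2)*(s + 5)/2 = 0. The curves meet at s = -5, 2.
On [-5, 2], y = -13*s^2/2 - 17*s/2 + 14 is on top; that piece has area ∫[-5,2] (-3*s^2/2 - 9*s/2 + 15) ds = 343/4.

343/4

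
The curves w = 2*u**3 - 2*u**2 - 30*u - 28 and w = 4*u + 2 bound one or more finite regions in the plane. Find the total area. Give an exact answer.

Set the curves equal: 2*u**3 - 2*u**2 - 30*u - 28 = 4*u + 2, so 2*u**3 - 2*u**2 - 34*u - 30 = 0, which factors as 2*(u - 5)*(u + 1)*(u + 3) = 0. The curves meet at u = -3, -1, 5.
On [-3, -1], w = 2*u**3 - 2*u**2 - 30*u - 28 is on top; that piece has area ∫[-3,-1] (2*u**3 - 2*u**2 - 34*u - 30) du = 56/3.
On [-1, 5], w = 4*u + 2 is on top; that piece has area ∫[-1,5] (-(2*u**3 - 2*u**2 - 34*u - 30)) du = 360.
Total enclosed area = 56/3 + 360 = 1136/3.

1136/3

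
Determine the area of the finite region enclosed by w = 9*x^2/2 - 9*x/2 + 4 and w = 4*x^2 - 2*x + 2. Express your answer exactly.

Set the curves equal: 9*x^2/2 - 9*x/2 + 4 = 4*x^2 - 2*x + 2, so x^2/2 - 5*x/2 + 2 = 0, which factors as (x - 4)*(x - 1)/2 = 0. The curves meet at x = 1, 4.
On [1, 4], w = 4*x^2 - 2*x + 2 is on top; that piece has area ∫[1,4] (-(x^2/2 - 5*x/2 + 2)) dx = 9/4.

9/4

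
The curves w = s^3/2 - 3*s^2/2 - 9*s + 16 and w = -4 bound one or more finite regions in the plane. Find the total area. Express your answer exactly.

999/8

Set the curves equal: s^3/2 - 3*s^2/2 - 9*s + 16 = -4, so s^3/2 - 3*s^2/2 - 9*s + 20 = 0, which factors as (s - 5)*(s - 2)*(s + 4)/2 = 0. The curves meet at s = -4, 2, 5.
On [-4, 2], w = s^3/2 - 3*s^2/2 - 9*s + 16 is on top; that piece has area ∫[-4,2] (s^3/2 - 3*s^2/2 - 9*s + 20) ds = 108.
On [2, 5], w = -4 is on top; that piece has area ∫[2,5] (-(s^3/2 - 3*s^2/2 - 9*s + 20)) ds = 135/8.
Total enclosed area = 108 + 135/8 = 999/8.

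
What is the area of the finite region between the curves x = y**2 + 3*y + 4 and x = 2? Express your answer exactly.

Both boundary curves give x as a function of y, so integrate with respect to y. Setting them equal: y**2 + 3*y + 2 = 0, i.e. (y + 1)*(y + 2) = 0, so they meet at y = -2, -1.
For y in [-2, -1], x = y**2 + 3*y + 4 is on the left; area = ∫[-2,-1] (-(y**2 + 3*y + 2)) dy = 1/6.

1/6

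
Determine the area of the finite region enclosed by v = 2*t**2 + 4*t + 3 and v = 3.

8/3

Set the curves equal: 2*t**2 + 4*t + 3 = 3, so 2*t**2 + 4*t = 0, which factors as 2*t*(t + 2) = 0. The curves meet at t = -2, 0.
On [-2, 0], v = 3 is on top; that piece has area ∫[-2,0] (-(2*t**2 + 4*t)) dt = 8/3.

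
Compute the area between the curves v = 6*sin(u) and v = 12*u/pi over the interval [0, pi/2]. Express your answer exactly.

6 - 3*pi/2

On [0, pi/2], (6*sin(u)) - (12*u/pi) = -12*u/pi + 6*sin(u) is ≥ 0 throughout, so the area is a single integral of |-12*u/pi + 6*sin(u)|.
∫[0,pi/2] (-12*u/pi + 6*sin(u)) du = 6 - 3*pi/2.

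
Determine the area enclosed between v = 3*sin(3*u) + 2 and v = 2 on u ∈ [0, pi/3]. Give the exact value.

On [0, pi/3], (3*sin(3*u) + 2) - (2) = 3*sin(3*u) is ≥ 0 throughout, so the area is a single integral of |3*sin(3*u)|.
∫[0,pi/3] (3*sin(3*u)) du = 2.

2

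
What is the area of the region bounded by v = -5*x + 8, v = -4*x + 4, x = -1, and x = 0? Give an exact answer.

9/2

On [-1, 0], (-5*x + 8) - (-4*x + 4) = -x + 4 is ≥ 0 throughout, so the area is a single integral of |-x + 4|.
∫[-1,0] (-x + 4) dx = 9/2.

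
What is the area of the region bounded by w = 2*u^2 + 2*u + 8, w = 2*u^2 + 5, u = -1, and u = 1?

On [-1, 1], (2*u^2 + 2*u + 8) - (2*u^2 + 5) = 2*u + 3 is ≥ 0 throughout, so the area is a single integral of |2*u + 3|.
∫[-1,1] (2*u + 3) du = 6.

6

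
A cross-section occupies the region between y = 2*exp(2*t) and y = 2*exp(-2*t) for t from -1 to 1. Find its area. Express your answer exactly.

-4 + 2*exp(-2) + 2*exp(2)

The difference (2*exp(2*t)) - (2*exp(-2*t)) = 2*exp(2*t) - 2*exp(-2*t) changes sign at t = 0 inside [-1, 1], so split the integral there.
∫[-1,0] (2*exp(2*t) - 2*exp(-2*t)) dt = -exp(2) - exp(-2) + 2; the area of that piece is -2 + exp(-2) + exp(2).
∫[0,1] (2*exp(2*t) - 2*exp(-2*t)) dt = -2 + exp(-2) + exp(2).
Total area = (-2 + exp(-2) + exp(2)) + (-2 + exp(-2) + exp(2)) = -4 + 2*exp(-2) + 2*exp(2).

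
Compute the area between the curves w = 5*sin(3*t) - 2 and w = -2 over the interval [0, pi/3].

On [0, pi/3], (5*sin(3*t) - 2) - (-2) = 5*sin(3*t) is ≥ 0 throughout, so the area is a single integral of |5*sin(3*t)|.
∫[0,pi/3] (5*sin(3*t)) dt = 10/3.

10/3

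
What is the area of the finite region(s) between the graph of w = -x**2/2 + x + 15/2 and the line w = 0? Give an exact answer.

The curve meets the x-axis where -x**2/2 + x + 15/2 = 0, i.e. -(x - 5)*(x + 3)/2 = 0, at x = -3, 5.
On [-3, 5] the curve lies above the axis; ∫[-3,5] (-x**2/2 + x + 15/2) dx = 128/3, giving area 128/3.

128/3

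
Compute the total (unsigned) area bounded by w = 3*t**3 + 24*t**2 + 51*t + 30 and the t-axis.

71/2

The curve meets the t-axis where 3*t**3 + 24*t**2 + 51*t + 30 = 0, i.e. 3*(t + 1)*(t + 2)*(t + 5) = 0, at t = -5, -2, -1.
On [-5, -2] the curve lies above the axis; ∫[-5,-2] (3*t**3 + 24*t**2 + 51*t + 30) dt = 135/4, giving area 135/4.
On [-2, -1] the curve lies below the axis; ∫[-2,-1] (3*t**3 + 24*t**2 + 51*t + 30) dt = -7/4, giving area 7/4.
Total area = 135/4 + 7/4 = 71/2.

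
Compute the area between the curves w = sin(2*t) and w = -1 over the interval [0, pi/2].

On [0, pi/2], (sin(2*t)) - (-1) = sin(2*t) + 1 is ≥ 0 throughout, so the area is a single integral of |sin(2*t) + 1|.
∫[0,pi/2] (sin(2*t) + 1) dt = 1 + pi/2.

1 + pi/2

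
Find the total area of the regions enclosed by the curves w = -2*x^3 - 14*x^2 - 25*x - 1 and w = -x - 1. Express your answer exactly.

Set the curves equal: -2*x^3 - 14*x^2 - 25*x - 1 = -x - 1, so -2*x^3 - 14*x^2 - 24*x = 0, which factors as -2*x*(x + 3)*(x + 4) = 0. The curves meet at x = -4, -3, 0.
On [-4, -3], w = -x - 1 is on top; that piece has area ∫[-4,-3] (-(-2*x^3 - 14*x^2 - 24*x)) dx = 7/6.
On [-3, 0], w = -2*x^3 - 14*x^2 - 25*x - 1 is on top; that piece has area ∫[-3,0] (-2*x^3 - 14*x^2 - 24*x) dx = 45/2.
Total enclosed area = 7/6 + 45/2 = 71/3.

71/3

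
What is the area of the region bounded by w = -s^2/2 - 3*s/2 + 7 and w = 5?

Set the curves equal: -s^2/2 - 3*s/2 + 7 = 5, so -s^2/2 - 3*s/2 + 2 = 0, which factors as -(s - 1)*(s + 4)/2 = 0. The curves meet at s = -4, 1.
On [-4, 1], w = -s^2/2 - 3*s/2 + 7 is on top; that piece has area ∫[-4,1] (-s^2/2 - 3*s/2 + 2) ds = 125/12.

125/12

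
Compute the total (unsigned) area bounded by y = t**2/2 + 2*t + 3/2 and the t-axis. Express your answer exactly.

2/3

The curve meets the t-axis where t**2/2 + 2*t + 3/2 = 0, i.e. (t + 1)*(t + 3)/2 = 0, at t = -3, -1.
On [-3, -1] the curve lies below the axis; ∫[-3,-1] (t**2/2 + 2*t + 3/2) dt = -2/3, giving area 2/3.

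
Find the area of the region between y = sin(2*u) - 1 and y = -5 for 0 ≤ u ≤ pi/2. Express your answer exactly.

On [0, pi/2], (sin(2*u) - 1) - (-5) = sin(2*u) + 4 is ≥ 0 throughout, so the area is a single integral of |sin(2*u) + 4|.
∫[0,pi/2] (sin(2*u) + 4) du = 1 + 2*pi.

1 + 2*pi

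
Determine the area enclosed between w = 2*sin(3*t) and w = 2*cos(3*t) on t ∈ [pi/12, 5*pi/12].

On [pi/12, 5*pi/12], (2*sin(3*t)) - (2*cos(3*t)) = 2*sin(3*t) - 2*cos(3*t) is ≥ 0 throughout, so the area is a single integral of |2*sin(3*t) - 2*cos(3*t)|.
∫[pi/12,5*pi/12] (2*sin(3*t) - 2*cos(3*t)) dt = 4*sqrt(2)/3.

4*sqrt(2)/3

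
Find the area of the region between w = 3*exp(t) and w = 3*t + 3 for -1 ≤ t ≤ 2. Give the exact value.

On [-1, 2], (3*exp(t)) - (3*t + 3) = -3*t + 3*exp(t) - 3 is ≥ 0 throughout, so the area is a single integral of |-3*t + 3*exp(t) - 3|.
∫[-1,2] (-3*t + 3*exp(t) - 3) dt = -27/2 - 3*exp(-1) + 3*exp(2).

-27/2 - 3*exp(-1) + 3*exp(2)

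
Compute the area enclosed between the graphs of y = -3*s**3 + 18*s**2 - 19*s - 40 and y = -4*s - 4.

393/4

Set the curves equal: -3*s**3 + 18*s**2 - 19*s - 40 = -4*s - 4, so -3*s**3 + 18*s**2 - 15*s - 36 = 0, which factors as -3*(s - 4)*(s - 3)*(s + 1) = 0. The curves meet at s = -1, 3, 4.
On [-1, 3], y = -4*s - 4 is on top; that piece has area ∫[-1,3] (-(-3*s**3 + 18*s**2 - 15*s - 36)) ds = 96.
On [3, 4], y = -3*s**3 + 18*s**2 - 19*s - 40 is on top; that piece has area ∫[3,4] (-3*s**3 + 18*s**2 - 15*s - 36) ds = 9/4.
Total enclosed area = 96 + 9/4 = 393/4.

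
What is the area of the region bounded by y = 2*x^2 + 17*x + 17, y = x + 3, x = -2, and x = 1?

104/3

The difference (2*x^2 + 17*x + 17) - (x + 3) = 2*x^2 + 16*x + 14 changes sign at x = -1 inside [-2, 1], so split the integral there.
∫[-2,-1] (2*x^2 + 16*x + 14) dx = -16/3; the area of that piece is 16/3.
∫[-1,1] (2*x^2 + 16*x + 14) dx = 88/3.
Total area = 16/3 + 88/3 = 104/3.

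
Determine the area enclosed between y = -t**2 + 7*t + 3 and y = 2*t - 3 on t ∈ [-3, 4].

125/2

The difference (-t**2 + 7*t + 3) - (2*t - 3) = -t**2 + 5*t + 6 changes sign at t = -1 inside [-3, 4], so split the integral there.
∫[-3,-1] (-t**2 + 5*t + 6) dt = -50/3; the area of that piece is 50/3.
∫[-1,4] (-t**2 + 5*t + 6) dt = 275/6.
Total area = 50/3 + 275/6 = 125/2.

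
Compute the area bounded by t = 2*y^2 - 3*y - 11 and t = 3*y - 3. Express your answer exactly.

125/3

Both boundary curves give t as a function of y, so integrate with respect to y. Setting them equal: 2*y^2 - 6*y - 8 = 0, i.e. 2*(y - 4)*(y + 1) = 0, so they meet at y = -1, 4.
For y in [-1, 4], t = 2*y^2 - 3*y - 11 is on the left; area = ∫[-1,4] (-(2*y^2 - 6*y - 8)) dy = 125/3.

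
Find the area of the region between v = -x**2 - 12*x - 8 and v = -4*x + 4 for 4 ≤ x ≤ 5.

On [4, 5], (-x**2 - 12*x - 8) - (-4*x + 4) = -x**2 - 8*x - 12 is ≤ 0 throughout, so the area is a single integral of |-x**2 - 8*x - 12|.
∫[4,5] (-x**2 - 8*x - 12) dx = -205/3; the area of that piece is 205/3.

205/3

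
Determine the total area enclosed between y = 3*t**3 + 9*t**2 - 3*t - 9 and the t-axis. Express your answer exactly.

The curve meets the t-axis where 3*t**3 + 9*t**2 - 3*t - 9 = 0, i.e. 3*(t - 1)*(t + 1)*(t + 3) = 0, at t = -3, -1, 1.
On [-3, -1] the curve lies above the axis; ∫[-3,-1] (3*t**3 + 9*t**2 - 3*t - 9) dt = 12, giving area 12.
On [-1, 1] the curve lies below the axis; ∫[-1,1] (3*t**3 + 9*t**2 - 3*t - 9) dt = -12, giving area 12.
Total area = 12 + 12 = 24.

24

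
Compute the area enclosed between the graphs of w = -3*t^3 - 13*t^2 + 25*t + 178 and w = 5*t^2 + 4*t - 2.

1551/2

Set the curves equal: -3*t^3 - 13*t^2 + 25*t + 178 = 5*t^2 + 4*t - 2, so -3*t^3 - 18*t^2 + 21*t + 180 = 0, which factors as -3*(t - 3)*(t + 4)*(t + 5) = 0. The curves meet at t = -5, -4, 3.
On [-5, -4], w = 5*t^2 + 4*t - 2 is on top; that piece has area ∫[-5,-4] (-(-3*t^3 - 18*t^2 + 21*t + 180)) dt = 15/4.
On [-4, 3], w = -3*t^3 - 13*t^2 + 25*t + 178 is on top; that piece has area ∫[-4,3] (-3*t^3 - 18*t^2 + 21*t + 180) dt = 3087/4.
Total enclosed area = 15/4 + 3087/4 = 1551/2.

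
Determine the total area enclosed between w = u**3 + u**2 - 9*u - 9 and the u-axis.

The curve meets the u-axis where u**3 + u**2 - 9*u - 9 = 0, i.e. (u - 3)*(u + 1)*(u + 3) = 0, at u = -3, -1, 3.
On [-3, -1] the curve lies above the axis; ∫[-3,-1] (u**3 + u**2 - 9*u - 9) du = 20/3, giving area 20/3.
On [-1, 3] the curve lies below the axis; ∫[-1,3] (u**3 + u**2 - 9*u - 9) du = -128/3, giving area 128/3.
Total area = 20/3 + 128/3 = 148/3.

148/3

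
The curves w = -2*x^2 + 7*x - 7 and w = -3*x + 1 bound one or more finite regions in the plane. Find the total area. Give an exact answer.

Set the curves equal: -2*x^2 + 7*x - 7 = -3*x + 1, so -2*x^2 + 10*x - 8 = 0, which factors as -2*(x - 4)*(x - 1) = 0. The curves meet at x = 1, 4.
On [1, 4], w = -2*x^2 + 7*x - 7 is on top; that piece has area ∫[1,4] (-2*x^2 + 10*x - 8) dx = 9.

9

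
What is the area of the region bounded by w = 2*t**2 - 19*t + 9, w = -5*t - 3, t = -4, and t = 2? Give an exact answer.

638/3

The difference (2*t**2 - 19*t + 9) - (-5*t - 3) = 2*t**2 - 14*t + 12 changes sign at t = 1 inside [-4, 2], so split the integral there.
∫[-4,1] (2*t**2 - 14*t + 12) dt = 625/3.
∫[1,2] (2*t**2 - 14*t + 12) dt = -13/3; the area of that piece is 13/3.
Total area = 625/3 + 13/3 = 638/3.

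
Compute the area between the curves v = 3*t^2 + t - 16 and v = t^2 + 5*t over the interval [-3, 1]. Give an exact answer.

The difference (3*t^2 + t - 16) - (t^2 + 5*t) = 2*t^2 - 4*t - 16 changes sign at t = -2 inside [-3, 1], so split the integral there.
∫[-3,-2] (2*t^2 - 4*t - 16) dt = 20/3.
∫[-2,1] (2*t^2 - 4*t - 16) dt = -36; the area of that piece is 36.
Total area = 20/3 + 36 = 128/3.

128/3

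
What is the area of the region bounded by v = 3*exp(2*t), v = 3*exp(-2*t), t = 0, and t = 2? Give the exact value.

On [0, 2], (3*exp(2*t)) - (3*exp(-2*t)) = 3*exp(2*t) - 3*exp(-2*t) is ≥ 0 throughout, so the area is a single integral of |3*exp(2*t) - 3*exp(-2*t)|.
∫[0,2] (3*exp(2*t) - 3*exp(-2*t)) dt = -3 + 3*exp(-4)/2 + 3*exp(4)/2.

-3 + 3*exp(-4)/2 + 3*exp(4)/2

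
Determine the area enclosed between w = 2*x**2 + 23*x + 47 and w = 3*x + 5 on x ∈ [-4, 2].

The difference (2*x**2 + 23*x + 47) - (3*x + 5) = 2*x**2 + 20*x + 42 changes sign at x = -3 inside [-4, 2], so split the integral there.
∫[-4,-3] (2*x**2 + 20*x + 42) dx = -10/3; the area of that piece is 10/3.
∫[-3,2] (2*x**2 + 20*x + 42) dx = 550/3.
Total area = 10/3 + 550/3 = 560/3.

560/3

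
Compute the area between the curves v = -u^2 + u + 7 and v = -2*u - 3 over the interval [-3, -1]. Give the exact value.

The difference (-u^2 + u + 7) - (-2*u - 3) = -u^2 + 3*u + 10 changes sign at u = -2 inside [-3, -1], so split the integral there.
∫[-3,-2] (-u^2 + 3*u + 10) du = -23/6; the area of that piece is 23/6.
∫[-2,-1] (-u^2 + 3*u + 10) du = 19/6.
Total area = 23/6 + 19/6 = 7.

7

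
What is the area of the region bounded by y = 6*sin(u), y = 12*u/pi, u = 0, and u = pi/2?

On [0, pi/2], (6*sin(u)) - (12*u/pi) = -12*u/pi + 6*sin(u) is ≥ 0 throughout, so the area is a single integral of |-12*u/pi + 6*sin(u)|.
∫[0,pi/2] (-12*u/pi + 6*sin(u)) du = 6 - 3*pi/2.

6 - 3*pi/2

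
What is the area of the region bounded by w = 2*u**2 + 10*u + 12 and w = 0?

Set the curves equal: 2*u**2 + 10*u + 12 = 0, so 2*u**2 + 10*u + 12 = 0, which factors as 2*(u + 2)*(u + 3) = 0. The curves meet at u = -3, -2.
On [-3, -2], w = 0 is on top; that piece has area ∫[-3,-2] (-(2*u**2 + 10*u + 12)) du = 1/3.

1/3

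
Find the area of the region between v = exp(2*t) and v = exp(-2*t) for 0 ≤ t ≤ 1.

On [0, 1], (exp(2*t)) - (exp(-2*t)) = exp(2*t) - exp(-2*t) is ≥ 0 throughout, so the area is a single integral of |exp(2*t) - exp(-2*t)|.
∫[0,1] (exp(2*t) - exp(-2*t)) dt = -1 + exp(-2)/2 + exp(2)/2.

-1 + exp(-2)/2 + exp(2)/2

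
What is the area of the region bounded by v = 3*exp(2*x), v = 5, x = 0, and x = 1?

The difference (3*exp(2*x)) - (5) = 3*exp(2*x) - 5 changes sign at x = -log(3)/2 + log(5)/2 inside [0, 1], so split the integral there.
∫[0,-log(3)/2 + log(5)/2] (3*exp(2*x) - 5) dx = log(9*sqrt(15)/125) + 1; the area of that piece is -1 + log(25*sqrt(15)/27).
∫[-log(3)/2 + log(5)/2,1] (3*exp(2*x) - 5) dx = -15/2 - 5*log(3)/2 + 5*log(5)/2 + 3*exp(2)/2.
Total area = (-1 + log(25*sqrt(15)/27)) + (-15/2 - 5*log(3)/2 + 5*log(5)/2 + 3*exp(2)/2) = -17/2 - 11*log(3)/2 + log(15)/2 + 9*log(5)/2 + 3*exp(2)/2.

-17/2 - 11*log(3)/2 + log(15)/2 + 9*log(5)/2 + 3*exp(2)/2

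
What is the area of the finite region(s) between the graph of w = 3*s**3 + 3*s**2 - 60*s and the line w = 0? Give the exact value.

2521/4

The curve meets the s-axis where 3*s**3 + 3*s**2 - 60*s = 0, i.e. 3*s*(s - 4)*(s + 5) = 0, at s = -5, 0, 4.
On [-5, 0] the curve lies above the axis; ∫[-5,0] (3*s**3 + 3*s**2 - 60*s) ds = 1625/4, giving area 1625/4.
On [0, 4] the curve lies below the axis; ∫[0,4] (3*s**3 + 3*s**2 - 60*s) ds = -224, giving area 224.
Total area = 1625/4 + 224 = 2521/4.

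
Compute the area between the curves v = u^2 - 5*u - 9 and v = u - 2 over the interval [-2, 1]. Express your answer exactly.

53/3

The difference (u^2 - 5*u - 9) - (u - 2) = u^2 - 6*u - 7 changes sign at u = -1 inside [-2, 1], so split the integral there.
∫[-2,-1] (u^2 - 6*u - 7) du = 13/3.
∫[-1,1] (u^2 - 6*u - 7) du = -40/3; the area of that piece is 40/3.
Total area = 13/3 + 40/3 = 53/3.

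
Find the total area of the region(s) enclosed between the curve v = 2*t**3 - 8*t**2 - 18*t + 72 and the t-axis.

The curve meets the t-axis where 2*t**3 - 8*t**2 - 18*t + 72 = 0, i.e. 2*(t - 4)*(t - 3)*(t + 3) = 0, at t = -3, 3, 4.
On [-3, 3] the curve lies above the axis; ∫[-3,3] (2*t**3 - 8*t**2 - 18*t + 72) dt = 288, giving area 288.
On [3, 4] the curve lies below the axis; ∫[3,4] (2*t**3 - 8*t**2 - 18*t + 72) dt = -13/6, giving area 13/6.
Total area = 288 + 13/6 = 1741/6.

1741/6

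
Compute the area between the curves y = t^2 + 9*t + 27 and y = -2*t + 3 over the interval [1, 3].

On [1, 3], (t^2 + 9*t + 27) - (-2*t + 3) = t^2 + 11*t + 24 is ≥ 0 throughout, so the area is a single integral of |t^2 + 11*t + 24|.
∫[1,3] (t^2 + 11*t + 24) dt = 302/3.

302/3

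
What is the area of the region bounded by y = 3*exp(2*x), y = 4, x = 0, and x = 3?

-29/2 - 4*log(3) + 8*log(2) + 3*exp(6)/2

The difference (3*exp(2*x)) - (4) = 3*exp(2*x) - 4 changes sign at x = -log(3)/2 + log(2) inside [0, 3], so split the integral there.
∫[0,-log(3)/2 + log(2)] (3*exp(2*x) - 4) dx = log(9/16) + 1/2; the area of that piece is -1/2 + log(16/9).
∫[-log(3)/2 + log(2),3] (3*exp(2*x) - 4) dx = -14 - 2*log(3) + 4*log(2) + 3*exp(6)/2.
Total area = (-1/2 + log(16/9)) + (-14 - 2*log(3) + 4*log(2) + 3*exp(6)/2) = -29/2 - 4*log(3) + 8*log(2) + 3*exp(6)/2.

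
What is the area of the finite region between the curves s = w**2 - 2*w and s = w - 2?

1/6

Both boundary curves give s as a function of w, so integrate with respect to w. Setting them equal: w**2 - 3*w + 2 = 0, i.e. (w - 2)*(w - 1) = 0, so they meet at w = 1, 2.
For w in [1, 2], s = w**2 - 2*w is on the left; area = ∫[1,2] (-(w**2 - 3*w + 2)) dw = 1/6.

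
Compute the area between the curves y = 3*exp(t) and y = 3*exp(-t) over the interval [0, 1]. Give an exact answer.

On [0, 1], (3*exp(t)) - (3*exp(-t)) = 3*exp(t) - 3*exp(-t) is ≥ 0 throughout, so the area is a single integral of |3*exp(t) - 3*exp(-t)|.
∫[0,1] (3*exp(t) - 3*exp(-t)) dt = -6 + 3*exp(-1) + 3*exp(1).

-6 + 3*exp(-1) + 3*exp(1)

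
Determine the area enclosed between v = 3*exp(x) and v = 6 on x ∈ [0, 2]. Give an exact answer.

-21 + 12*log(2) + 3*exp(2)

The difference (3*exp(x)) - (6) = 3*exp(x) - 6 changes sign at x = log(2) inside [0, 2], so split the integral there.
∫[0,log(2)] (3*exp(x) - 6) dx = 3 - log(64); the area of that piece is -3 + log(64).
∫[log(2),2] (3*exp(x) - 6) dx = -18 + 6*log(2) + 3*exp(2).
Total area = (-3 + log(64)) + (-18 + 6*log(2) + 3*exp(2)) = -21 + 12*log(2) + 3*exp(2).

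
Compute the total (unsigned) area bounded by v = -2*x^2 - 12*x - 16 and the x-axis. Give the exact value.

The curve meets the x-axis where -2*x^2 - 12*x - 16 = 0, i.e. -2*(x + 2)*(x + 4) = 0, at x = -4, -2.
On [-4, -2] the curve lies above the axis; ∫[-4,-2] (-2*x^2 - 12*x - 16) dx = 8/3, giving area 8/3.

8/3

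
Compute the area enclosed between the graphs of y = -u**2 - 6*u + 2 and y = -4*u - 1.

Set the curves equal: -u**2 - 6*u + 2 = -4*u - 1, so -u**2 - 2*u + 3 = 0, which factors as -(u - 1)*(u + 3) = 0. The curves meet at u = -3, 1.
On [-3, 1], y = -u**2 - 6*u + 2 is on top; that piece has area ∫[-3,1] (-u**2 - 2*u + 3) du = 32/3.

32/3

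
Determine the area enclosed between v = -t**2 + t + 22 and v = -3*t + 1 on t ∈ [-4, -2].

10

The difference (-t**2 + t + 22) - (-3*t + 1) = -t**2 + 4*t + 21 changes sign at t = -3 inside [-4, -2], so split the integral there.
∫[-4,-3] (-t**2 + 4*t + 21) dt = -16/3; the area of that piece is 16/3.
∫[-3,-2] (-t**2 + 4*t + 21) dt = 14/3.
Total area = 16/3 + 14/3 = 10.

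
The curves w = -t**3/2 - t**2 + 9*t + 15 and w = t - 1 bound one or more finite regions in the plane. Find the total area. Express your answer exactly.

Set the curves equal: -t**3/2 - t**2 + 9*t + 15 = t - 1, so -t**3/2 - t**2 + 8*t + 16 = 0, which factors as -(t - 4)*(t + 2)*(t + 4)/2 = 0. The curves meet at t = -4, -2, 4.
On [-4, -2], w = t - 1 is on top; that piece has area ∫[-4,-2] (-(-t**3/2 - t**2 + 8*t + 16)) dt = 14/3.
On [-2, 4], w = -t**3/2 - t**2 + 9*t + 15 is on top; that piece has area ∫[-2,4] (-t**3/2 - t**2 + 8*t + 16) dt = 90.
Total enclosed area = 14/3 + 90 = 284/3.

284/3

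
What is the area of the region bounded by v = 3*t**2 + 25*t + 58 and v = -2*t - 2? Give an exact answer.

1/2

Set the curves equal: 3*t**2 + 25*t + 58 = -2*t - 2, so 3*t**2 + 27*t + 60 = 0, which factors as 3*(t + 4)*(t + 5) = 0. The curves meet at t = -5, -4.
On [-5, -4], v = -2*t - 2 is on top; that piece has area ∫[-5,-4] (-(3*t**2 + 27*t + 60)) dt = 1/2.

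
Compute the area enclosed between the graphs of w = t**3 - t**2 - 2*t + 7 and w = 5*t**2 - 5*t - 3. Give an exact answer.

81/2

Set the curves equal: t**3 - t**2 - 2*t + 7 = 5*t**2 - 5*t - 3, so t**3 - 6*t**2 + 3*t + 10 = 0, which factors as (t - 5)*(t - 2)*(t + 1) = 0. The curves meet at t = -1, 2, 5.
On [-1, 2], w = t**3 - t**2 - 2*t + 7 is on top; that piece has area ∫[-1,2] (t**3 - 6*t**2 + 3*t + 10) dt = 81/4.
On [2, 5], w = 5*t**2 - 5*t - 3 is on top; that piece has area ∫[2,5] (-(t**3 - 6*t**2 + 3*t + 10)) dt = 81/4.
Total enclosed area = 81/4 + 81/4 = 81/2.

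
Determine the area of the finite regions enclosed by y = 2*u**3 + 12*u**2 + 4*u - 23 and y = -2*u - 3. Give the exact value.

Set the curves equal: 2*u**3 + 12*u**2 + 4*u - 23 = -2*u - 3, so 2*u**3 + 12*u**2 + 6*u - 20 = 0, which factors as 2*(u - 1)*(u + 2)*(u + 5) = 0. The curves meet at u = -5, -2, 1.
On [-5, -2], y = 2*u**3 + 12*u**2 + 4*u - 23 is on top; that piece has area ∫[-5,-2] (2*u**3 + 12*u**2 + 6*u - 20) du = 81/2.
On [-2, 1], y = -2*u - 3 is on top; that piece has area ∫[-2,1] (-(2*u**3 + 12*u**2 + 6*u - 20)) du = 81/2.
Total enclosed area = 81/2 + 81/2 = 81.

81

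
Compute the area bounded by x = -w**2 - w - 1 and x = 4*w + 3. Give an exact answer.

Both boundary curves give x as a function of w, so integrate with respect to w. Setting them equal: -w**2 - 5*w - 4 = 0, i.e. -(w + 1)*(w + 4) = 0, so they meet at w = -4, -1.
For w in [-4, -1], x = -w**2 - w - 1 is on the right; area = ∫[-4,-1] (-w**2 - 5*w - 4) dw = 9/2.

9/2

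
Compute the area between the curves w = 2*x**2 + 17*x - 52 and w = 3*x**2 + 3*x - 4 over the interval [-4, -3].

On [-4, -3], (2*x**2 + 17*x - 52) - (3*x**2 + 3*x - 4) = -x**2 + 14*x - 48 is ≤ 0 throughout, so the area is a single integral of |-x**2 + 14*x - 48|.
∫[-4,-3] (-x**2 + 14*x - 48) dx = -328/3; the area of that piece is 328/3.

328/3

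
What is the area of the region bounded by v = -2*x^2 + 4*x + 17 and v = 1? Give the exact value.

72

Set the curves equal: -2*x^2 + 4*x + 17 = 1, so -2*x^2 + 4*x + 16 = 0, which factors as -2*(x - 4)*(x + 2) = 0. The curves meet at x = -2, 4.
On [-2, 4], v = -2*x^2 + 4*x + 17 is on top; that piece has area ∫[-2,4] (-2*x^2 + 4*x + 16) dx = 72.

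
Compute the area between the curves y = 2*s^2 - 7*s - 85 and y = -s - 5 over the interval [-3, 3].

On [-3, 3], (2*s^2 - 7*s - 85) - (-s - 5) = 2*s^2 - 6*s - 80 is ≤ 0 throughout, so the area is a single integral of |2*s^2 - 6*s - 80|.
∫[-3,3] (2*s^2 - 6*s - 80) ds = -444; the area of that piece is 444.

444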